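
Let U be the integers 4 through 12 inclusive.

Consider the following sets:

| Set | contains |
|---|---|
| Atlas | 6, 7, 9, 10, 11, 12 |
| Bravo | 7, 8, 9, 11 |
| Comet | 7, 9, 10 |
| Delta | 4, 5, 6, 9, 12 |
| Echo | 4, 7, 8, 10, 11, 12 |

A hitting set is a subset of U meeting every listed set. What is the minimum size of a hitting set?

2

Take H = {4, 9}. Each listed set contains at least one of these, so H is a hitting set of size 2.
No single point lies in every set, so at least 2 are needed and 2 is optimal.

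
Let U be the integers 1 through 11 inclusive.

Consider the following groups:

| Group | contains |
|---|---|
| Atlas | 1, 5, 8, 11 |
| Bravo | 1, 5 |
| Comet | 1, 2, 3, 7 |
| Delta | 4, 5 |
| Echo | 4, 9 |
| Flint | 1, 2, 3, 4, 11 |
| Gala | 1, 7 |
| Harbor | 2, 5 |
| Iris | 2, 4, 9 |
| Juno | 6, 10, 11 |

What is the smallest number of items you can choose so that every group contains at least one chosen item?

Take H = {1, 4, 5, 6}. Each listed group contains at least one of these, so H is a hitting set of size 4.
The groups Echo, Gala, Harbor, Juno are pairwise disjoint, so any hitting set needs a separate item for each — at least 4. Hence 4 is optimal.

4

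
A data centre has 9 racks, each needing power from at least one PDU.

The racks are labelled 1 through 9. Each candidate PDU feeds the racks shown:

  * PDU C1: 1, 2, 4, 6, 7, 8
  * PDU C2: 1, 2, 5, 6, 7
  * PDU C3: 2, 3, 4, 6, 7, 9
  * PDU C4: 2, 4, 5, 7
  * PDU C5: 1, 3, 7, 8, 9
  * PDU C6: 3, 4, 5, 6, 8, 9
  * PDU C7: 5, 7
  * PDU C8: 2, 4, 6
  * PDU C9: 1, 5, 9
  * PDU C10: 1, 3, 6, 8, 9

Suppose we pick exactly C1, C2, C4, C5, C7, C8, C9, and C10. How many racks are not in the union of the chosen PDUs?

0

Union of C1, C2, C4, C5, C7, C8, C9, C10 = {1, 2, 3, 4, 5, 6, 7, 8, 9} — that's every rack, so 0 are uncovered.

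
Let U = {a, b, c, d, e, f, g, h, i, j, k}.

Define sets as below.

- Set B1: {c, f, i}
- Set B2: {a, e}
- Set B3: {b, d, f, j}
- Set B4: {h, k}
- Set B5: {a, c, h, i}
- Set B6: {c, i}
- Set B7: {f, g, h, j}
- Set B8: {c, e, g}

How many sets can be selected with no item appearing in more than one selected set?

4

B2, B3, B4, B6 are pairwise disjoint (B2={a,e}; B3={b,d,f,j}; B4={h,k}; B6={c,i}).
Every remaining set overlaps one of these, and no 5 of the listed sets are pairwise disjoint, so 4 is the maximum.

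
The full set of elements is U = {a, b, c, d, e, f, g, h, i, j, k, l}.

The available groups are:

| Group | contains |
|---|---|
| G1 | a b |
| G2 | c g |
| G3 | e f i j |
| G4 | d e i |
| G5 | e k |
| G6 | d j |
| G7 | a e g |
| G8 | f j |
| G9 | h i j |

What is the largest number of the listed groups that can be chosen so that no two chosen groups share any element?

G1, G2, G5, G9 are pairwise disjoint (G1={a,b}; G2={c,g}; G5={e,k}; G9={h,i,j}).
Every remaining group overlaps one of these, and no 5 of the listed groups are pairwise disjoint, so 4 is the maximum.

4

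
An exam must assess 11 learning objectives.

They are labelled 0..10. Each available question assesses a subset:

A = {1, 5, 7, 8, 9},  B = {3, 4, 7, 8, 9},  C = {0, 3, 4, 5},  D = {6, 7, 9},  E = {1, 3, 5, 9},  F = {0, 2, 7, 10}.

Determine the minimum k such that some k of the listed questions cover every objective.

4

Take {A, B, D, F}. Their union is {0, 1, 2, 3, 4, 5, 6, 7, 8, 9, 10}, which is all 11 objectives.
No 3 of the 6 questions cover everything (all 20 combinations miss at least one objective), so 4 is optimal.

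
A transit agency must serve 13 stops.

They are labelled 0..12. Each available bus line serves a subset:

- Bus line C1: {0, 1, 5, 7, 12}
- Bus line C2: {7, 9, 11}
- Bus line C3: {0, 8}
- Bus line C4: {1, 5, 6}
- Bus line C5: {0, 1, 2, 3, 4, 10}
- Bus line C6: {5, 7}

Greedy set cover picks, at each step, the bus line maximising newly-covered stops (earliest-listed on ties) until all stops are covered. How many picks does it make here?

5

Greedy: pick C5 (covers 6 new) → pick C1 (covers 3 new) → pick C2 (covers 2 new) → pick C3 (covers 1 new) → pick C4 (covers 1 new). Total picks: 5.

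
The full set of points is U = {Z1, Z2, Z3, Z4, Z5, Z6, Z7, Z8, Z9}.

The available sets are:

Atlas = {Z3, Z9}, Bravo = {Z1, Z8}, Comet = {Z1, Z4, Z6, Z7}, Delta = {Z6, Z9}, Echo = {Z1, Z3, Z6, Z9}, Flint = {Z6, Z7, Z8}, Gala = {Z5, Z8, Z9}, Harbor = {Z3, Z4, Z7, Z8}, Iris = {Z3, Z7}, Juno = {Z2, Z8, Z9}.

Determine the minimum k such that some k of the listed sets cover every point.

Comet, Echo, Gala, and Juno cover everything between them: the union {Z1, Z2, Z3, Z4, Z5, Z6, Z7, Z8, Z9} is all of U.
No 3 of the 10 sets cover everything (all 120 combinations miss at least one point), so 4 is optimal.

4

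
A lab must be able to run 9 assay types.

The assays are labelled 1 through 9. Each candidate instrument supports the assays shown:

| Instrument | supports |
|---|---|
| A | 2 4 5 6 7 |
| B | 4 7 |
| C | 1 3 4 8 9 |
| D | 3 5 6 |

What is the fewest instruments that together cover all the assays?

A and C together: A ∪ C = {1, 2, 3, 4, 5, 6, 7, 8, 9} — every assay is covered.
No single instrument has all 9 assays (the largest, A, has 5), so 2 is optimal.

2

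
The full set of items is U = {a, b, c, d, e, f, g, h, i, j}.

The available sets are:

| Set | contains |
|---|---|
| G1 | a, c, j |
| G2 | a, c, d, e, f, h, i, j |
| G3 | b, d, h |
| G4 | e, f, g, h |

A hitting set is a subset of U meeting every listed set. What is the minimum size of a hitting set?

T = {c, h} meets every set (each contains at least one member of T), and |T| = 2.
The sets G1, G3 are pairwise disjoint, so any hitting set needs a separate item for each — at least 2. Hence 2 is optimal.

2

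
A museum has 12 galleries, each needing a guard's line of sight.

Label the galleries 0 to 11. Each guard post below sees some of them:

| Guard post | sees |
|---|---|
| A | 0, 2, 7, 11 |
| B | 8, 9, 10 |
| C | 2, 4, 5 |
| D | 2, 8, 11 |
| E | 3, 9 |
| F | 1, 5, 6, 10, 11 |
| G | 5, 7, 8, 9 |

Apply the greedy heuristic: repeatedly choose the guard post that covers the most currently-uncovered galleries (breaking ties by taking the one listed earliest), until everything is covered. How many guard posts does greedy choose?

Greedy: pick F (covers 5 new) → pick A (covers 3 new) → pick B (covers 2 new) → pick C (covers 1 new) → pick E (covers 1 new). Total picks: 5.

5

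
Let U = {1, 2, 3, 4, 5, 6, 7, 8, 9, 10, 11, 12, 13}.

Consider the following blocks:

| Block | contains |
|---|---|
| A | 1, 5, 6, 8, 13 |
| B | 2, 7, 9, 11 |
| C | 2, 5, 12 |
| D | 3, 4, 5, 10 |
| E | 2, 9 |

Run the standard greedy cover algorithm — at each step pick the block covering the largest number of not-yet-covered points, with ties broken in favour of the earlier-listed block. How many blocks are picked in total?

Greedy: pick A (covers 5 new) → pick B (covers 4 new) → pick D (covers 3 new) → pick C (covers 1 new). Total picks: 4.

4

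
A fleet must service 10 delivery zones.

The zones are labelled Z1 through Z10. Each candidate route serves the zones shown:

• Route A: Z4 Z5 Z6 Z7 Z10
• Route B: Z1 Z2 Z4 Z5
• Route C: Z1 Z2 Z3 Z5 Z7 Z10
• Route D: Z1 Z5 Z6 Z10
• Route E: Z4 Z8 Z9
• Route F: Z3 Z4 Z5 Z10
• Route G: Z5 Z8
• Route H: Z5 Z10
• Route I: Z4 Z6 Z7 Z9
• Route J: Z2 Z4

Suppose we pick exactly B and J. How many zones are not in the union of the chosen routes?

Union of B, J = {Z1, Z2, Z4, Z5}.
Not covered: Z3, Z6, Z7, Z8, Z9, Z10 — 6 zones.

6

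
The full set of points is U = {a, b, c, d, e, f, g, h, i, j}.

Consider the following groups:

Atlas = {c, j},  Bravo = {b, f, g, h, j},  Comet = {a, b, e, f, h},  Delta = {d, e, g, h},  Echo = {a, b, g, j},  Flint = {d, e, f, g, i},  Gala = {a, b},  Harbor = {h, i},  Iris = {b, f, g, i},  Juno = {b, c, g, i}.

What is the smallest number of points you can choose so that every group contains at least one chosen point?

4

T = {b, c, e, h} meets every group (each contains at least one member of T), and |T| = 4.
No choice of 3 points meets every group, so 4 is the minimum.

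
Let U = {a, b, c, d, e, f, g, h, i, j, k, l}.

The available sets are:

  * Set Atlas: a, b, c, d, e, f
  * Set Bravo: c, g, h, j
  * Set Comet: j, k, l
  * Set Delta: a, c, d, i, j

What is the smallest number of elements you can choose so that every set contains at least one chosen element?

The 2 elements {b, j} hit every set.
The sets Atlas, Comet are pairwise disjoint, so any hitting set needs a separate element for each — at least 2. Hence 2 is optimal.

2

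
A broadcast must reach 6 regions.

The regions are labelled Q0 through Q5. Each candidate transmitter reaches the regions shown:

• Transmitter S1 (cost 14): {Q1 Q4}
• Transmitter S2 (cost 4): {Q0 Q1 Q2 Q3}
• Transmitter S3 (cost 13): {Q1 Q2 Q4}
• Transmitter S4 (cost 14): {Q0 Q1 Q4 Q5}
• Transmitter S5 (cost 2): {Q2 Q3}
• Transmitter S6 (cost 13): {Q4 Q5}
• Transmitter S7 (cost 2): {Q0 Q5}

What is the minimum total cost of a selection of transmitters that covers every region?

S4, S5 together cover every region (S4 ∪ S5 = {Q0, Q1, Q2, Q3, Q4, Q5}); total cost 14 + 2 = 16.
The greedy pick S2, S7, S3 costs 19; no covering selection beats 16.

16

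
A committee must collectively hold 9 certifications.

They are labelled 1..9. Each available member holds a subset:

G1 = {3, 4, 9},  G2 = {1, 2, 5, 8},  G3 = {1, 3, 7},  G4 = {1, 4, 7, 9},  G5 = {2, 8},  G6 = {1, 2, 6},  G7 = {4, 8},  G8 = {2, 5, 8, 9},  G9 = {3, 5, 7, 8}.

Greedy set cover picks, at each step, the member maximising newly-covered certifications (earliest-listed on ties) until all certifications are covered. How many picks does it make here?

Greedy: pick G2 (covers 4 new) → pick G1 (covers 3 new) → pick G3 (covers 1 new) → pick G6 (covers 1 new). Total picks: 4.
(The true minimum cover uses only 3 members, so greedy is not optimal here.)

4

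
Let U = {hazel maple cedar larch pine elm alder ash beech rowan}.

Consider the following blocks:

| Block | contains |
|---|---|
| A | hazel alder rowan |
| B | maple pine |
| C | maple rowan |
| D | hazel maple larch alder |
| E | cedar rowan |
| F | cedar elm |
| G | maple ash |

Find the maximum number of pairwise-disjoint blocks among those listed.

3

A, F, G are pairwise disjoint (A={hazel,alder,rowan}; F={cedar,elm}; G={maple,ash}).
Every remaining block overlaps one of these, and no 4 of the listed blocks are pairwise disjoint, so 3 is the maximum.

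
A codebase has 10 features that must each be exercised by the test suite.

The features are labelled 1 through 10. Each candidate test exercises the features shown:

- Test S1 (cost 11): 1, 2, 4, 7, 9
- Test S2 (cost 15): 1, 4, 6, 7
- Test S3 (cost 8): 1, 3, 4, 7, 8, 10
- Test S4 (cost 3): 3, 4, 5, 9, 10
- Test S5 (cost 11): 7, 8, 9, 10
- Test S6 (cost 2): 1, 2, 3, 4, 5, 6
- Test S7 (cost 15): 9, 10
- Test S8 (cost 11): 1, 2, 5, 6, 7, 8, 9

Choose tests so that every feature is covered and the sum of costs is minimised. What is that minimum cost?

13

S5, S6 together cover every feature (S5 ∪ S6 = {1, 2, 3, 4, 5, 6, 7, 8, 9, 10}); total cost 11 + 2 = 13.
No covering selection has total cost below 13.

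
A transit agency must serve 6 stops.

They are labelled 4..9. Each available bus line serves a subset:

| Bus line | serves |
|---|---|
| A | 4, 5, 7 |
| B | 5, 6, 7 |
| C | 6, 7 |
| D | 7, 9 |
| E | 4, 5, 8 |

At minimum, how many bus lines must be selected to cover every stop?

C and D and E together: C ∪ D ∪ E = {4, 5, 6, 7, 8, 9} — every stop is covered.
Only E contains 8, so E is forced; the remaining 3 stops need at least 2 more bus lines (each remaining bus line adds at most 2) — so at least 3 bus lines are needed, and 3 is optimal.

3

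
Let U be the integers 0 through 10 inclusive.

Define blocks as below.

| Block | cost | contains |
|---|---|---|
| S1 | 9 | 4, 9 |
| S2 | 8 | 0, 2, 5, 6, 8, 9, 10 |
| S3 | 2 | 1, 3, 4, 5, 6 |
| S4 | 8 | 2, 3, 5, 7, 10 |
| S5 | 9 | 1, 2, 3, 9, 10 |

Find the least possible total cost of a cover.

S2, S3, S4 together cover every element (S2 ∪ S3 ∪ S4 = {0, 1, 2, 3, 4, 5, 6, 7, 8, 9, 10}); total cost 8 + 2 + 8 = 18.
No covering selection has total cost below 18.

18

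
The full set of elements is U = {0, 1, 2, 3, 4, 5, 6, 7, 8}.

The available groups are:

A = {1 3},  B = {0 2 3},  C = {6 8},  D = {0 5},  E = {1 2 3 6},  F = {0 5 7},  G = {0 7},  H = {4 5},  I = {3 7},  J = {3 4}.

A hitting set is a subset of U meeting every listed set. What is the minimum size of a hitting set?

4

T = {0, 3, 5, 8} meets every group (each contains at least one member of T), and |T| = 4.
The groups A, C, G, H are pairwise disjoint, so any hitting set needs a separate element for each — at least 4. Hence 4 is optimal.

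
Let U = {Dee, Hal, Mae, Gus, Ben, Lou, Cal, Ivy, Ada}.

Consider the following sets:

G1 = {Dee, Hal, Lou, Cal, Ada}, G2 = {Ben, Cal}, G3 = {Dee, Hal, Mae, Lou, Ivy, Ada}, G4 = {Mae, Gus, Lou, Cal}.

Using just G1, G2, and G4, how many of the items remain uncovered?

1

Union of G1, G2, G4 = {Dee, Hal, Mae, Gus, Ben, Lou, Cal, Ada}.
Not covered: Ivy — 1 item.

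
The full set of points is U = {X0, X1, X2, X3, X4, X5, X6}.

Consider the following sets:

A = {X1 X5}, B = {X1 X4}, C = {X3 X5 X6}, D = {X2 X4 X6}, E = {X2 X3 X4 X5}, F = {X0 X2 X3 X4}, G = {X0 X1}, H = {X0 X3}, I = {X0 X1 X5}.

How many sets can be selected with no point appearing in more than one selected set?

3

A, D, H are pairwise disjoint (A={X1,X5}; D={X2,X4,X6}; H={X0,X3}).
Every remaining set overlaps one of these, and no 4 of the listed sets are pairwise disjoint, so 3 is the maximum.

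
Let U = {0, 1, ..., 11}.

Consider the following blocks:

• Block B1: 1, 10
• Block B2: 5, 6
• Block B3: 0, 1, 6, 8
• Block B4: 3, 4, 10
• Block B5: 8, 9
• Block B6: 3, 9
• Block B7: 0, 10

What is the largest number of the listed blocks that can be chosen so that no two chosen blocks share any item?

3

B2, B5, B7 are pairwise disjoint (B2={5,6}; B5={8,9}; B7={0,10}).
Every remaining block overlaps one of these, and no 4 of the listed blocks are pairwise disjoint, so 3 is the maximum.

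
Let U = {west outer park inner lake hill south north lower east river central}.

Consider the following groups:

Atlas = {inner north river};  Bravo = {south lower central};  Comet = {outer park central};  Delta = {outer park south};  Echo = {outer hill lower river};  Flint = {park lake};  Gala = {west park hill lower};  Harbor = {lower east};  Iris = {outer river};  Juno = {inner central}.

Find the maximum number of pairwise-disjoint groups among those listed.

4

Flint, Harbor, Iris, Juno are pairwise disjoint (Flint={park,lake}; Harbor={lower,east}; Iris={outer,river}; Juno={inner,central}).
Every remaining group overlaps one of these, and no 5 of the listed groups are pairwise disjoint, so 4 is the maximum.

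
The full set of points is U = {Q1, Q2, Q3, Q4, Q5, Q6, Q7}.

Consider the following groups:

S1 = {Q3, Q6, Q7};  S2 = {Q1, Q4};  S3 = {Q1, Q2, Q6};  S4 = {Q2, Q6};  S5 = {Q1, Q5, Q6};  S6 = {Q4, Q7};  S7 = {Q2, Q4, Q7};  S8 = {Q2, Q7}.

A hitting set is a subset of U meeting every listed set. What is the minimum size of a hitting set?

3

H = {Q1, Q6, Q7} meets every group (each contains at least one member of H), and |H| = 3.
No choice of 2 points meets every group, so 3 is the minimum.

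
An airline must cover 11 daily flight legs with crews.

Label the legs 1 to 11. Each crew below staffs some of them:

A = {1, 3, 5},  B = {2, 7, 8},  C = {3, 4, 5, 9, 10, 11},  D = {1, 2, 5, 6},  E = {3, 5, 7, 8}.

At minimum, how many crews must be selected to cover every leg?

3

C and D and E together: C ∪ D ∪ E = {1, 2, 3, 4, 5, 6, 7, 8, 9, 10, 11} — every leg is covered.
Only C contains 4, so C is forced; the remaining 5 legs need at least 2 more crews (each remaining crew adds at most 3) — so at least 3 crews are needed, and 3 is optimal.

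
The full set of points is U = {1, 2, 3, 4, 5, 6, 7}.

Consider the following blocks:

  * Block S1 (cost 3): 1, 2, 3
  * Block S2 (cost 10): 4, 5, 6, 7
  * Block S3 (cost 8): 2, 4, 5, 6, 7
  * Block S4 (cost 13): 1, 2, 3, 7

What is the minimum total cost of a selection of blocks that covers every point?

S1, S3 together cover every point (S1 ∪ S3 = {1, 2, 3, 4, 5, 6, 7}); total cost 3 + 8 = 11.
No covering selection has total cost below 11.

11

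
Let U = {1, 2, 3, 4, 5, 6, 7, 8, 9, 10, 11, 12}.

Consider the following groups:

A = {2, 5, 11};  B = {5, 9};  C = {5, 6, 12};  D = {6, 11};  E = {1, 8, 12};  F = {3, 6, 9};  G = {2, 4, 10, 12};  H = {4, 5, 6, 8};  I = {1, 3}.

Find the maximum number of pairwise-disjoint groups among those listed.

4

B, D, G, I are pairwise disjoint (B={5,9}; D={6,11}; G={2,4,10,12}; I={1,3}).
Every remaining group overlaps one of these, and no 5 of the listed groups are pairwise disjoint, so 4 is the maximum.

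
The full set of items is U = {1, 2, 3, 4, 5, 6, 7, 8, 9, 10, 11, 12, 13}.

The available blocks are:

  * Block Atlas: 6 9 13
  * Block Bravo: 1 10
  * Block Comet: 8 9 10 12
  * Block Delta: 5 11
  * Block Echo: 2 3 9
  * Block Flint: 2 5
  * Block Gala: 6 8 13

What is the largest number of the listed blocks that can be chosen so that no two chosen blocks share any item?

4

Bravo, Delta, Echo, Gala are pairwise disjoint (Bravo={1,10}; Delta={5,11}; Echo={2,3,9}; Gala={6,8,13}).
Every remaining block overlaps one of these, and no 5 of the listed blocks are pairwise disjoint, so 4 is the maximum.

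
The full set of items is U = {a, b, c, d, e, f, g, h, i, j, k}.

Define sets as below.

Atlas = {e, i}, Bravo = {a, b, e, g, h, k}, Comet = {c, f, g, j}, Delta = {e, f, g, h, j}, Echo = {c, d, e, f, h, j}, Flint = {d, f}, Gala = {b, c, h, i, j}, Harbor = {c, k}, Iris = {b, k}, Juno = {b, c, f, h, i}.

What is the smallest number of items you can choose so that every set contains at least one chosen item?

The 3 items {f, i, k} hit every set.
The sets Atlas, Flint, Iris are pairwise disjoint, so any hitting set needs a separate item for each — at least 3. Hence 3 is optimal.

3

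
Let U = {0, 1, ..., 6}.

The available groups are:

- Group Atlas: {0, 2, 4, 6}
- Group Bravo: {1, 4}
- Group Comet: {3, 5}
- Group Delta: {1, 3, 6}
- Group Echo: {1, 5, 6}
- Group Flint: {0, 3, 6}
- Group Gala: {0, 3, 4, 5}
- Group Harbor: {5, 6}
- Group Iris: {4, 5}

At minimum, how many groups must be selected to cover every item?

Atlas, Bravo, and Comet cover everything between them: the union {0, 1, 2, 3, 4, 5, 6} is all of U.
Only Atlas contains 2, so Atlas is forced; the remaining 3 items need at least 2 more groups (each remaining group adds at most 2) — so at least 3 groups are needed, and 3 is optimal.

3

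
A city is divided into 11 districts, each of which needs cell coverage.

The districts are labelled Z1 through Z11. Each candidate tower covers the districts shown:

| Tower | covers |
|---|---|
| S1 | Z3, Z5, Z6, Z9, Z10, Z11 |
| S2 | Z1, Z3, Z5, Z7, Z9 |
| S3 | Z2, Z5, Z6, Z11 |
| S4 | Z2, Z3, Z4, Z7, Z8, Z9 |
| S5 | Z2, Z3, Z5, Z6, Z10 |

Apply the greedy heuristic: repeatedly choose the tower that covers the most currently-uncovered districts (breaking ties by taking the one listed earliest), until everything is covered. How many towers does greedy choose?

Greedy: pick S1 (covers 6 new) → pick S4 (covers 4 new) → pick S2 (covers 1 new). Total picks: 3.

3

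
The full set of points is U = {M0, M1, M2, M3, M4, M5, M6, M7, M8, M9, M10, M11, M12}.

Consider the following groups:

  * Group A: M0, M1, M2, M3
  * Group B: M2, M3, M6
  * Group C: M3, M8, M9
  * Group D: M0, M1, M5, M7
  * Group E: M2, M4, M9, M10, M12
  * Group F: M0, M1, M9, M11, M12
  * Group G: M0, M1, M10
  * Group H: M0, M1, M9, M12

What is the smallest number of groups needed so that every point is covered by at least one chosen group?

5

B, C, D, E, and F cover everything between them: the union {M0, M1, M2, M3, M4, M5, M6, M7, M8, M9, M10, M11, M12} is all of U.
No 4 of the 8 groups cover everything (all 70 combinations miss at least one point), so 5 is optimal.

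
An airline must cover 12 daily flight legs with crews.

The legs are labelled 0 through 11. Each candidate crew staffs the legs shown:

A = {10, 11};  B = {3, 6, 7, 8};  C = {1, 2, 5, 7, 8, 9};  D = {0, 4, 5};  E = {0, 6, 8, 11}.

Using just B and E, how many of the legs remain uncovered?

6

Union of B, E = {0, 3, 6, 7, 8, 11}.
Not covered: 1, 2, 4, 5, 9, 10 — 6 legs.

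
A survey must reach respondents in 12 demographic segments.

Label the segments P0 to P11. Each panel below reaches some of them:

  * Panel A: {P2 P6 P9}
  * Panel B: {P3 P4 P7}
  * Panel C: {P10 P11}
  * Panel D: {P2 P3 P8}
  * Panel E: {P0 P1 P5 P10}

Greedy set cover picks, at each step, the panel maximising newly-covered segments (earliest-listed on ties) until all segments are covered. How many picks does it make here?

Greedy: pick E (covers 4 new) → pick A (covers 3 new) → pick B (covers 3 new) → pick C (covers 1 new) → pick D (covers 1 new). Total picks: 5.

5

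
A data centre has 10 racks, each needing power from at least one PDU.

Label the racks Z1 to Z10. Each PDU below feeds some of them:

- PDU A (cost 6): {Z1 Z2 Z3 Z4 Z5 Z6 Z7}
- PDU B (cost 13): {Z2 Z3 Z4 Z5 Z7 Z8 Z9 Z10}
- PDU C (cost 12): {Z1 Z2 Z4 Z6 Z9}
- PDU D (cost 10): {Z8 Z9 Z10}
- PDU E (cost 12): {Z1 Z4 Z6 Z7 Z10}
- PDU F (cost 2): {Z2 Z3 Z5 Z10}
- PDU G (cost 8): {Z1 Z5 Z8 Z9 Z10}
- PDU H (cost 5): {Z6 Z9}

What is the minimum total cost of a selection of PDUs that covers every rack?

14

A, G together cover every rack (A ∪ G = {Z1, Z2, Z3, Z4, Z5, Z6, Z7, Z8, Z9, Z10}); total cost 6 + 8 = 14.
The greedy pick F, A, G costs 16; no covering selection beats 14.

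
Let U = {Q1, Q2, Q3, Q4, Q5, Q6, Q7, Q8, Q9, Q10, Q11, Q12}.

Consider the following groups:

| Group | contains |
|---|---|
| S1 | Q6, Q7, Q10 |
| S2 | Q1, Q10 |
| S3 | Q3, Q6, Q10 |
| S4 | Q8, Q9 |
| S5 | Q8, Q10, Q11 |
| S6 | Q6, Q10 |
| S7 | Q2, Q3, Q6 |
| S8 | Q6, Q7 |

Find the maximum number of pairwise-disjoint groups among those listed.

S2, S4, S8 are pairwise disjoint (S2={Q1,Q10}; S4={Q8,Q9}; S8={Q6,Q7}).
Every remaining group overlaps one of these, and no 4 of the listed groups are pairwise disjoint, so 3 is the maximum.

3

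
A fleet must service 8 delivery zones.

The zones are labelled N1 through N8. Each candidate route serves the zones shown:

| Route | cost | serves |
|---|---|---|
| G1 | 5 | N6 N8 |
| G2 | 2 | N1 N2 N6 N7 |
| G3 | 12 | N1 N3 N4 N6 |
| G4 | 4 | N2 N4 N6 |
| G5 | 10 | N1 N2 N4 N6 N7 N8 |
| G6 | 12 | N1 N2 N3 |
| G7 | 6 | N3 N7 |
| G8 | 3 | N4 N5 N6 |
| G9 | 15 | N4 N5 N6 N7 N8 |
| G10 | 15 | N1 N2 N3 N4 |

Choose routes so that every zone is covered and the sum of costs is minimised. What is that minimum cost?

16

G1, G2, G7, G8 together cover every zone (G1 ∪ G2 ∪ G7 ∪ G8 = {N1, N2, N3, N4, N5, N6, N7, N8}); total cost 5 + 2 + 6 + 3 = 16.
No covering selection has total cost below 16.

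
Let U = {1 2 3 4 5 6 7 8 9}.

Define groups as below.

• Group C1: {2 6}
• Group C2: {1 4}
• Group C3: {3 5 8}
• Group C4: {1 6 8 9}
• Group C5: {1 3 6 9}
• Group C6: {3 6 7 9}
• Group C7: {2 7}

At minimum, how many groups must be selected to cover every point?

4

C2, C3, C4, and C7 cover everything between them: the union {1, 2, 3, 4, 5, 6, 7, 8, 9} is all of U.
No 3 of the 7 groups cover everything (all 35 combinations miss at least one point), so 4 is optimal.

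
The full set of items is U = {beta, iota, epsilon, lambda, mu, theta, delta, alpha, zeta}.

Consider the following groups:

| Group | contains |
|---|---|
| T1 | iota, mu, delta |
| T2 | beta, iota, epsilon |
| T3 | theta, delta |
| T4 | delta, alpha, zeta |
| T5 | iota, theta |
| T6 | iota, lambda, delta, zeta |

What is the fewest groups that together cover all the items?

Take {T1, T2, T3, T4, T6}. Their union is {beta, iota, epsilon, lambda, mu, theta, delta, alpha, zeta}, which is all 9 items.
No 4 of the 6 groups cover everything (all 15 combinations miss at least one item), so 5 is optimal.

5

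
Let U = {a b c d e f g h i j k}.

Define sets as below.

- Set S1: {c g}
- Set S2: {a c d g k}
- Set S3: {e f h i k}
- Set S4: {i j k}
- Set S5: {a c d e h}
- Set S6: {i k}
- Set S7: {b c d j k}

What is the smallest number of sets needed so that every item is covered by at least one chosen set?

3

Take {S2, S3, S7}. Their union is {a, b, c, d, e, f, g, h, i, j, k}, which is all 11 items.
Each set has at most 5 items, and 2·5 = 10 < 11 — so at least 3 sets are needed, and 3 is optimal.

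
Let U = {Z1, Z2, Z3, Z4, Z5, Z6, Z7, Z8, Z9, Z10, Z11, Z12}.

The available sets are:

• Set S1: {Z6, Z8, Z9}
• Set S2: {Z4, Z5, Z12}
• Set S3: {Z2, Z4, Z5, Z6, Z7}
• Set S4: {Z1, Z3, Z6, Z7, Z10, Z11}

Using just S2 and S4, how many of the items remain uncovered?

Union of S2, S4 = {Z1, Z3, Z4, Z5, Z6, Z7, Z10, Z11, Z12}.
Not covered: Z2, Z8, Z9 — 3 items.

3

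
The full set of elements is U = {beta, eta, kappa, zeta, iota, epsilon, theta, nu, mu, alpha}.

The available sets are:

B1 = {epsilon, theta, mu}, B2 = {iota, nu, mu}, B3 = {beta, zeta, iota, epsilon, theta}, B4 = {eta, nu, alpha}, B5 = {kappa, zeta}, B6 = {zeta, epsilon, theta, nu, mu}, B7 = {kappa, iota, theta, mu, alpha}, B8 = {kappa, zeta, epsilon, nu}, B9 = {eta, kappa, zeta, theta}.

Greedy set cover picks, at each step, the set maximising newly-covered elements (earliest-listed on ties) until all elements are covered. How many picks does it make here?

3

Greedy: pick B3 (covers 5 new) → pick B4 (covers 3 new) → pick B7 (covers 2 new). Total picks: 3.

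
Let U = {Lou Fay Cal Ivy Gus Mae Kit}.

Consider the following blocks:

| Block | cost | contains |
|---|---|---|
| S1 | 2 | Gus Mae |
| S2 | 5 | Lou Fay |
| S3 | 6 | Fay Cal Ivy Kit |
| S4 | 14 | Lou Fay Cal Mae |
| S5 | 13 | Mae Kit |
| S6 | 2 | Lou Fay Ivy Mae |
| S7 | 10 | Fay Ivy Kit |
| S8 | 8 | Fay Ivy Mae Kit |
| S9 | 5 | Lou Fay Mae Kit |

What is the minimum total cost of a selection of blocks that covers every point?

S1, S3, S6 together cover every point (S1 ∪ S3 ∪ S6 = {Lou, Fay, Cal, Ivy, Gus, Mae, Kit}); total cost 2 + 6 + 2 = 10.
No covering selection has total cost below 10.

10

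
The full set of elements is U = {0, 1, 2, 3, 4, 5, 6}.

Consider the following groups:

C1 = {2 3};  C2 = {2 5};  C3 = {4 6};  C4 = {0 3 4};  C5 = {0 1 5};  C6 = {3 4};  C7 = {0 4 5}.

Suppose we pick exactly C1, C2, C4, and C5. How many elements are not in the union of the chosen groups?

1

Union of C1, C2, C4, C5 = {0, 1, 2, 3, 4, 5}.
Not covered: 6 — 1 element.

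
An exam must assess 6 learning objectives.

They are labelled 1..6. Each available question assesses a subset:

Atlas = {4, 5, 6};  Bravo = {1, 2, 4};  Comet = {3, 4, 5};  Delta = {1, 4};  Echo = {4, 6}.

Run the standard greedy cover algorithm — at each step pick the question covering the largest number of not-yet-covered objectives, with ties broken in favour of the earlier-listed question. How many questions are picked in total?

Greedy: pick Atlas (covers 3 new) → pick Bravo (covers 2 new) → pick Comet (covers 1 new). Total picks: 3.

3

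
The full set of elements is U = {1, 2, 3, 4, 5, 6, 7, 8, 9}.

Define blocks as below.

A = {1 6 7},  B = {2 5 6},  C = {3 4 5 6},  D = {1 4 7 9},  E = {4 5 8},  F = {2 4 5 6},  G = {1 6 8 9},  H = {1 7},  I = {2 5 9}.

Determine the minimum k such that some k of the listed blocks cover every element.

4

A, C, G, and I cover everything between them: the union {1, 2, 3, 4, 5, 6, 7, 8, 9} is all of U.
No 3 of the 9 blocks cover everything (all 84 combinations miss at least one element), so 4 is optimal.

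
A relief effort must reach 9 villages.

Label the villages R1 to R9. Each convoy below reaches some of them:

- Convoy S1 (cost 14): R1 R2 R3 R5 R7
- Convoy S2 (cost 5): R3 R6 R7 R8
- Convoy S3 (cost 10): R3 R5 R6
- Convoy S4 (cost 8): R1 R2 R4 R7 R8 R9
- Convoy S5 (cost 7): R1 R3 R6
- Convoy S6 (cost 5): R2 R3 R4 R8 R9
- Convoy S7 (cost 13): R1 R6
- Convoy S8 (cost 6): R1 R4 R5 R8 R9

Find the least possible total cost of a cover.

S2, S6, S8 together cover every village (S2 ∪ S6 ∪ S8 = {R1, R2, R3, R4, R5, R6, R7, R8, R9}); total cost 5 + 5 + 6 = 16.
No covering selection has total cost below 16.

16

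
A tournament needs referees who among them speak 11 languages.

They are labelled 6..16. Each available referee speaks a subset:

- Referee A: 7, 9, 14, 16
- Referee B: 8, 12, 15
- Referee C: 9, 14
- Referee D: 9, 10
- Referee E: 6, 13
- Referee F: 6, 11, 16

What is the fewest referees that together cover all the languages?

5

Take {A, B, D, E, F}. Their union is {6, 7, 8, 9, 10, 11, 12, 13, 14, 15, 16}, which is all 11 languages.
No 4 of the 6 referees cover everything (all 15 combinations miss at least one language), so 5 is optimal.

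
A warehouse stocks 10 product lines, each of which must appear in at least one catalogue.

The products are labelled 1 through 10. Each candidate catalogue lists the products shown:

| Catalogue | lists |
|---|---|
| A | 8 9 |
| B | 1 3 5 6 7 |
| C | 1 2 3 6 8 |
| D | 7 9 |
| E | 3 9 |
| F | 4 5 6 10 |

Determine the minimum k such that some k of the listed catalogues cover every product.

3

Take {C, D, F}. Their union is {1, 2, 3, 4, 5, 6, 7, 8, 9, 10}, which is all 10 products.
Only C contains 2, so C is forced; the remaining 5 products need at least 2 more catalogues (each remaining catalogue adds at most 3) — so at least 3 catalogues are needed, and 3 is optimal.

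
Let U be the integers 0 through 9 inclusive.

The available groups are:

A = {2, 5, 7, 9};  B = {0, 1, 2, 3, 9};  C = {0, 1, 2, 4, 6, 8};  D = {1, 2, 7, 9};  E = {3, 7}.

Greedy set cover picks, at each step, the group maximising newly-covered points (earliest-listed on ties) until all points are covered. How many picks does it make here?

3

Greedy: pick C (covers 6 new) → pick A (covers 3 new) → pick B (covers 1 new). Total picks: 3.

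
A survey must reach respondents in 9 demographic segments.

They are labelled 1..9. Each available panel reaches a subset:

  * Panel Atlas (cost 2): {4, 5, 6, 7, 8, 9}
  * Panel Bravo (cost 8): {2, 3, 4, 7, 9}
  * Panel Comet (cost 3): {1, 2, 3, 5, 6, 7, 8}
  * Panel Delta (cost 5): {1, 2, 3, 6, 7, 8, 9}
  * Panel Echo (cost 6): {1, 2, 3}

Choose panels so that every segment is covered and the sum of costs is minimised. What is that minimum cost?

5

Atlas, Comet together cover every segment (Atlas ∪ Comet = {1, 2, 3, 4, 5, 6, 7, 8, 9}); total cost 2 + 3 = 5.
No covering selection has total cost below 5.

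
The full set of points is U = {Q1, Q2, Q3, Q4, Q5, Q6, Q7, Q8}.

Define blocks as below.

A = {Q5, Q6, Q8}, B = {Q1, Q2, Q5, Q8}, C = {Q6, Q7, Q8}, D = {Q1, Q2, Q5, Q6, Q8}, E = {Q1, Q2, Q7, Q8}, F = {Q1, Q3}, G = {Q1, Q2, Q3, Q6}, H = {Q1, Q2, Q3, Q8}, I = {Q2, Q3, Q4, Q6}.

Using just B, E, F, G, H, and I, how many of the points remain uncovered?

0

Union of B, E, F, G, H, I = {Q1, Q2, Q3, Q4, Q5, Q6, Q7, Q8} — that's every point, so 0 are uncovered.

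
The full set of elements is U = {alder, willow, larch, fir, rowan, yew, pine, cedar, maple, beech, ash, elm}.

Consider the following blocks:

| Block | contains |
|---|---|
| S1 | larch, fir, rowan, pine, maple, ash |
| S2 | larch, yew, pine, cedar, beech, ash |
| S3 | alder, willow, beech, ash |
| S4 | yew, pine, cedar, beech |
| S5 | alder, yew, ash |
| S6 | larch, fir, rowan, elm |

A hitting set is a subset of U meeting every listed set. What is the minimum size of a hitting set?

3

The 3 elements {alder, fir, beech} hit every block.
No choice of 2 elements meets every block, so 3 is the minimum.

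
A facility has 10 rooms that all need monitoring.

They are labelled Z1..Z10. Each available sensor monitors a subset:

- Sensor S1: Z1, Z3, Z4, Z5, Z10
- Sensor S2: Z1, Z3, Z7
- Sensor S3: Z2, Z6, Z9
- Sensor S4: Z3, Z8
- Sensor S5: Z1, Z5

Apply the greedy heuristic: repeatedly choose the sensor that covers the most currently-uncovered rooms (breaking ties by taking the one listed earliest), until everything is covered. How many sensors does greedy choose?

Greedy: pick S1 (covers 5 new) → pick S3 (covers 3 new) → pick S2 (covers 1 new) → pick S4 (covers 1 new). Total picks: 4.

4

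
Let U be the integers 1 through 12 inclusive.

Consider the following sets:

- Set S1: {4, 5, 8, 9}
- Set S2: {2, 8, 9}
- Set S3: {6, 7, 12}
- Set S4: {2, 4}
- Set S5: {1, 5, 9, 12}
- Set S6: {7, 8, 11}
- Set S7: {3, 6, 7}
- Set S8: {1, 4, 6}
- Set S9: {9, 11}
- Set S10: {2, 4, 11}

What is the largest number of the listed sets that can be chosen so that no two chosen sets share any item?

3

S4, S5, S7 are pairwise disjoint (S4={2,4}; S5={1,5,9,12}; S7={3,6,7}).
Every remaining set overlaps one of these, and no 4 of the listed sets are pairwise disjoint, so 3 is the maximum.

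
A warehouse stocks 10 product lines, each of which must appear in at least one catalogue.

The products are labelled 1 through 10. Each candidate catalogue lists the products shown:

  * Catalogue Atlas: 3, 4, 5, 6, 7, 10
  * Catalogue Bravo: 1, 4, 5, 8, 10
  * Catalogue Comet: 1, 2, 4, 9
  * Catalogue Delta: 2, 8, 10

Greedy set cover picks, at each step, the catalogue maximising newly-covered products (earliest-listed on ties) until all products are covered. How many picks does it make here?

Greedy: pick Atlas (covers 6 new) → pick Comet (covers 3 new) → pick Bravo (covers 1 new). Total picks: 3.

3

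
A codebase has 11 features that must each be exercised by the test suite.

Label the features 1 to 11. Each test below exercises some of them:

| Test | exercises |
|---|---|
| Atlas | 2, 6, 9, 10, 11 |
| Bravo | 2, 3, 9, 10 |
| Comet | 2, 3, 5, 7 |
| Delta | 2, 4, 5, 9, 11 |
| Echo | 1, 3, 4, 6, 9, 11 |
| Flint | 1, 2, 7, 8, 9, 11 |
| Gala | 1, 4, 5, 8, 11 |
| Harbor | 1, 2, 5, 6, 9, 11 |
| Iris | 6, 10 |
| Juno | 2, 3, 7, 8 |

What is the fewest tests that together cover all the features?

3

Atlas and Gala and Juno together: Atlas ∪ Gala ∪ Juno = {1, 2, 3, 4, 5, 6, 7, 8, 9, 10, 11} — every feature is covered.
No 2 of the 10 tests cover everything (all 45 combinations miss at least one feature), so 3 is optimal.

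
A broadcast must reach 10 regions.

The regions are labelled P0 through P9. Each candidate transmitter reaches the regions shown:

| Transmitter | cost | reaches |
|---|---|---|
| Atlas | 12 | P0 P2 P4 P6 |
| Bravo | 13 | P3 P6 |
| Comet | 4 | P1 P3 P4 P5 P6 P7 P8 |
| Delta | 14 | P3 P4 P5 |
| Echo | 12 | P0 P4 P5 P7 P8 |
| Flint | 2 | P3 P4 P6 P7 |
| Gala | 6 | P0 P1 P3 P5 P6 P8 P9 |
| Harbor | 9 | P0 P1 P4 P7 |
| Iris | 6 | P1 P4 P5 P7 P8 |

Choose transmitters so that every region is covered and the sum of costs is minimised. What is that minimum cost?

Atlas, Flint, Gala together cover every region (Atlas ∪ Flint ∪ Gala = {P0, P1, P2, P3, P4, P5, P6, P7, P8, P9}); total cost 12 + 2 + 6 = 20.
No covering selection has total cost below 20.

20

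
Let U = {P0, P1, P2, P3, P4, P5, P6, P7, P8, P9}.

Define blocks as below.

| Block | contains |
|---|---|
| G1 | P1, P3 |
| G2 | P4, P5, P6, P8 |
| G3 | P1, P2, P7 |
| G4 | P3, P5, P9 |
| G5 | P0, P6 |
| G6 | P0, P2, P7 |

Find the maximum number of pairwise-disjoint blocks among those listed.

G1, G2, G6 are pairwise disjoint (G1={P1,P3}; G2={P4,P5,P6,P8}; G6={P0,P2,P7}).
Every remaining block overlaps one of these, and no 4 of the listed blocks are pairwise disjoint, so 3 is the maximum.

3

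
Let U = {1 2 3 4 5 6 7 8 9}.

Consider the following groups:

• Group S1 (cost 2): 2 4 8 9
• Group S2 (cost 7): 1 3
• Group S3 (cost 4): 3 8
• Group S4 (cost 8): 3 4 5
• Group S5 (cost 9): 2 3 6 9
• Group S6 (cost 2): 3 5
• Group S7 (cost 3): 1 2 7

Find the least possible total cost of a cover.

S1, S5, S6, S7 together cover every element (S1 ∪ S5 ∪ S6 ∪ S7 = {1, 2, 3, 4, 5, 6, 7, 8, 9}); total cost 2 + 9 + 2 + 3 = 16.
No covering selection has total cost below 16.

16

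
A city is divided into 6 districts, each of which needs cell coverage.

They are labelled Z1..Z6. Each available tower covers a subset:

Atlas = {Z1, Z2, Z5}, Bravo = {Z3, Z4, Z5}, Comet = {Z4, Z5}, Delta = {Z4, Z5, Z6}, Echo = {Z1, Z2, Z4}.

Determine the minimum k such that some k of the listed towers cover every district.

3

Take {Atlas, Bravo, Delta}. Their union is {Z1, Z2, Z3, Z4, Z5, Z6}, which is all 6 districts.
Only Bravo contains Z3, so Bravo is forced; the remaining 3 districts need at least 2 more towers (each remaining tower adds at most 2) — so at least 3 towers are needed, and 3 is optimal.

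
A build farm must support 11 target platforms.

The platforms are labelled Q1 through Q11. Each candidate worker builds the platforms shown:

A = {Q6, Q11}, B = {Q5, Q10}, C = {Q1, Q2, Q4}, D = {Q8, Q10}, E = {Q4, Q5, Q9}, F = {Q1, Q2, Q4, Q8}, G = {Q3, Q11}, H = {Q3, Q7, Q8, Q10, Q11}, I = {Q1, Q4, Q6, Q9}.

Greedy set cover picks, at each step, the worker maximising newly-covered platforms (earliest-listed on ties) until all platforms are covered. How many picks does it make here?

Greedy: pick H (covers 5 new) → pick I (covers 4 new) → pick B (covers 1 new) → pick C (covers 1 new). Total picks: 4.

4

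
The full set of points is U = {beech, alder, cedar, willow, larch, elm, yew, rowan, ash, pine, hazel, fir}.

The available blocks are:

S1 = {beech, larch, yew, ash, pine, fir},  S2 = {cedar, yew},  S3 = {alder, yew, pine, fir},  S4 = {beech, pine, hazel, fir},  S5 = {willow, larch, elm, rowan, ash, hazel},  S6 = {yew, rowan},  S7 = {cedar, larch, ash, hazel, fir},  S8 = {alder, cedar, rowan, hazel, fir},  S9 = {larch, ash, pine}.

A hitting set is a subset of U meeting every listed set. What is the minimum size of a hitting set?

Take H = {cedar, rowan, pine}. Each listed block contains at least one of these, so H is a hitting set of size 3.
No choice of 2 points meets every block, so 3 is the minimum.

3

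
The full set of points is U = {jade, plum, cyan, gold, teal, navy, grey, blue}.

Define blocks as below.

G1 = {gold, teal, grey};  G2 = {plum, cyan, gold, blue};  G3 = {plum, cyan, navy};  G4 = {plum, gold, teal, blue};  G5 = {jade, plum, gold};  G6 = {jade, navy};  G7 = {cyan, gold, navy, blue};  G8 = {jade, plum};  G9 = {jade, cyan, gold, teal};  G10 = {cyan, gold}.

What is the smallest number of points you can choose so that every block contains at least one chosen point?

H = {jade, cyan, teal} meets every block (each contains at least one member of H), and |H| = 3.
No choice of 2 points meets every block, so 3 is the minimum.

3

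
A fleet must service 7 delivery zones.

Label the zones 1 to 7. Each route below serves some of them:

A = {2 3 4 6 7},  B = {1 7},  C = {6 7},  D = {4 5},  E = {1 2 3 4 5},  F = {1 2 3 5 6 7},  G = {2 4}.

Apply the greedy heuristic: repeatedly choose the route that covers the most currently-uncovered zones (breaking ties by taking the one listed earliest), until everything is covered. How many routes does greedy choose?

Greedy: pick F (covers 6 new) → pick A (covers 1 new). Total picks: 2.

2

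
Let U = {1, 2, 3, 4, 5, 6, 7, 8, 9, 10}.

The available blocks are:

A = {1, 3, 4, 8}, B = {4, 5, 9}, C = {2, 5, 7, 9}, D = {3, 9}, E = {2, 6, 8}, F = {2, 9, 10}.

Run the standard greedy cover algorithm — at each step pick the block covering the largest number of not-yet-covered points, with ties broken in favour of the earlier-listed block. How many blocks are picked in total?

Greedy: pick A (covers 4 new) → pick C (covers 4 new) → pick E (covers 1 new) → pick F (covers 1 new). Total picks: 4.

4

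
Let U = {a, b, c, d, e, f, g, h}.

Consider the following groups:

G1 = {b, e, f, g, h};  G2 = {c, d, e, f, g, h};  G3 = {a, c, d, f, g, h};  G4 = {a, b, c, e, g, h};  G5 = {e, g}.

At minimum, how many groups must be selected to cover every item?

G1 and G3 cover everything between them: the union {a, b, c, d, e, f, g, h} is all of U.
No single group has all 8 items (the largest, G2, has 6), so 2 is optimal.

2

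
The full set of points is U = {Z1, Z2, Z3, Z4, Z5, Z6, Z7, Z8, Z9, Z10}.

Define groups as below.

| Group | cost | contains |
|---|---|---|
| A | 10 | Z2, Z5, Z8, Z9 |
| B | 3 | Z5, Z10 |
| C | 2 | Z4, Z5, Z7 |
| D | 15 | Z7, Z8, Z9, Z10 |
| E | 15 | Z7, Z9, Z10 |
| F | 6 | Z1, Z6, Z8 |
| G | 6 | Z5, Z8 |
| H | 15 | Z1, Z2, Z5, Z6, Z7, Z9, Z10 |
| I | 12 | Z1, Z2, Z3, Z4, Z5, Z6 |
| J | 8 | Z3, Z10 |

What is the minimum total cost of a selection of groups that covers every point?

A, C, F, J together cover every point (A ∪ C ∪ F ∪ J = {Z1, Z2, Z3, Z4, Z5, Z6, Z7, Z8, Z9, Z10}); total cost 10 + 2 + 6 + 8 = 26.
The greedy pick C, F, B, A, J costs 29; no covering selection beats 26.

26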